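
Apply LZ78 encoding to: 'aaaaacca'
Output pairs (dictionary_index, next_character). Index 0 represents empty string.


LZ78 encoding steps:
Dictionary: {0: ''}
Step 1: w='' (idx 0), next='a' -> output (0, 'a'), add 'a' as idx 1
Step 2: w='a' (idx 1), next='a' -> output (1, 'a'), add 'aa' as idx 2
Step 3: w='aa' (idx 2), next='c' -> output (2, 'c'), add 'aac' as idx 3
Step 4: w='' (idx 0), next='c' -> output (0, 'c'), add 'c' as idx 4
Step 5: w='a' (idx 1), end of input -> output (1, '')


Encoded: [(0, 'a'), (1, 'a'), (2, 'c'), (0, 'c'), (1, '')]


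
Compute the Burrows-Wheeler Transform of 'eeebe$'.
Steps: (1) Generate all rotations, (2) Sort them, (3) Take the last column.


Rotations (sorted):
  0: $eeebe -> last char: e
  1: be$eee -> last char: e
  2: e$eeeb -> last char: b
  3: ebe$ee -> last char: e
  4: eebe$e -> last char: e
  5: eeebe$ -> last char: $


BWT = eebee$


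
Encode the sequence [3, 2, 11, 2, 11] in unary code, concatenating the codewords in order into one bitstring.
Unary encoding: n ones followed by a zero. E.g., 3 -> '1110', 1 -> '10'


Encode each number as n ones followed by a terminating 0:
  3 -> 1110 (4 bits)
  2 -> 110 (3 bits)
  11 -> 111111111110 (12 bits)
  2 -> 110 (3 bits)
  11 -> 111111111110 (12 bits)
Total length = 4 + 3 + 12 + 3 + 12 = 34 bits.

Unary([3, 2, 11, 2, 11]) = 1110110111111111110110111111111110 (34 bits)


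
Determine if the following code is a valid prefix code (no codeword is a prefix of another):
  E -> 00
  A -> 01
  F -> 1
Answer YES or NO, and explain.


Checking each pair (does one codeword prefix another?):
  E='00' vs A='01': no prefix
  E='00' vs F='1': no prefix
  A='01' vs E='00': no prefix
  A='01' vs F='1': no prefix
  F='1' vs E='00': no prefix
  F='1' vs A='01': no prefix
No violation found over all pairs.

YES -- this is a valid prefix code. No codeword is a prefix of any other codeword.


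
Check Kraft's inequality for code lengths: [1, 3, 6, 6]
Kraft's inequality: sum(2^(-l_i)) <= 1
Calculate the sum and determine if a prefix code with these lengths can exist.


Sum = 2^(-1) + 2^(-3) + 2^(-6) + 2^(-6)
    = 0.5 + 0.125 + 0.015625 + 0.015625
    = 42/64 = 0.65625
Since 0.65625 <= 1, Kraft's inequality IS satisfied.
A prefix code with these lengths CAN exist.

Kraft sum = 0.65625. Satisfied.


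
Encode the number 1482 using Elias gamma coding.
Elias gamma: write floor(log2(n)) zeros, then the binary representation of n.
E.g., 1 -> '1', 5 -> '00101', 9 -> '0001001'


num_bits = floor(log2(1482)) + 1 = 11
leading_zeros = num_bits - 1 = 10
binary(1482) = 10111001010

Elias gamma(1482) = '0000000000' + '10111001010' = 000000000010111001010 (21 bits)


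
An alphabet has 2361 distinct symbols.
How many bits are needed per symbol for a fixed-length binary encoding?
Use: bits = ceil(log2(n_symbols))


log2(2361) = 11.2052
Bracket: 2^11 = 2048 < 2361 <= 2^12 = 4096
So ceil(log2(2361)) = 12

bits = ceil(log2(2361)) = ceil(11.2052) = 12 bits


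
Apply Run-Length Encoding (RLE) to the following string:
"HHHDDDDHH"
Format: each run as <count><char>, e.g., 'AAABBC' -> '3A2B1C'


Scanning runs left to right:
  i=0: run of 'H' x 3 -> '3H'
  i=3: run of 'D' x 4 -> '4D'
  i=7: run of 'H' x 2 -> '2H'

RLE = 3H4D2H


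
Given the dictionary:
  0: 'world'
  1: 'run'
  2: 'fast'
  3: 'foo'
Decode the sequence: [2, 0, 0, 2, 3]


Look up each index in the dictionary:
  2 -> 'fast'
  0 -> 'world'
  0 -> 'world'
  2 -> 'fast'
  3 -> 'foo'

Decoded: "fast world world fast foo"


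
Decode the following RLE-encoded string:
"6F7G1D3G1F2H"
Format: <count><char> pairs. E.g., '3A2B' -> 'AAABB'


Expanding each <count><char> pair:
  6F -> 'FFFFFF'
  7G -> 'GGGGGGG'
  1D -> 'D'
  3G -> 'GGG'
  1F -> 'F'
  2H -> 'HH'

Decoded = FFFFFFGGGGGGGDGGGFHH


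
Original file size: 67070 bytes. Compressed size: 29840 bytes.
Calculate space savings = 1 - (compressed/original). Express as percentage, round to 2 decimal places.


ratio = compressed/original = 29840/67070 = 0.444908
savings = 1 - ratio = 1 - 0.444908 = 0.555092
as a percentage: 0.555092 * 100 = 55.51%

Space savings = 1 - 29840/67070 = 55.51%


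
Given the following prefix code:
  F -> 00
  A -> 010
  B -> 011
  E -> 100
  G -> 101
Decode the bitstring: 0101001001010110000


Decoding step by step:
Bits 010 -> A
Bits 100 -> E
Bits 100 -> E
Bits 101 -> G
Bits 011 -> B
Bits 00 -> F
Bits 00 -> F


Decoded message: AEEGBFF


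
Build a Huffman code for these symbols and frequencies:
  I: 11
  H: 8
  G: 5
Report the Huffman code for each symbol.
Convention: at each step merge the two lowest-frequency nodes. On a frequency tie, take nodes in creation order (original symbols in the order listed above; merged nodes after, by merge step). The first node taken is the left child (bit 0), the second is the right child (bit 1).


Huffman tree construction:
Step 1: Merge G(5) + H(8) = 13
Step 2: Merge I(11) + (G+H)(13) = 24
Read each symbol's code off the tree from the root (left child = 0, right child = 1).

Codes:
  I: 0 (length 1)
  H: 11 (length 2)
  G: 10 (length 2)
Average code length: 37/24 = 1.5417 bits/symbol


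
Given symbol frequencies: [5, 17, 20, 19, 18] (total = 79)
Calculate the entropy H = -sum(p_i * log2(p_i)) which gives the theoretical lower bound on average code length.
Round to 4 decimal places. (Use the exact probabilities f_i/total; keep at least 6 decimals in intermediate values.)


Per-symbol terms -p_i * log2(p_i) with p_i = f_i/79:
  p = 5/79 = 0.063291: log2(p) = -3.981853, -p*log2(p) = 0.252016
  p = 17/79 = 0.215190: log2(p) = -2.216318, -p*log2(p) = 0.476929
  p = 20/79 = 0.253165: log2(p) = -1.981853, -p*log2(p) = 0.501735
  p = 19/79 = 0.240506: log2(p) = -2.055853, -p*log2(p) = 0.494446
  p = 18/79 = 0.227848: log2(p) = -2.133856, -p*log2(p) = 0.486195
H = 0.252016 + 0.476929 + 0.501735 + 0.494446 + 0.486195 = 2.211321

H = 2.2113 bits/symbol


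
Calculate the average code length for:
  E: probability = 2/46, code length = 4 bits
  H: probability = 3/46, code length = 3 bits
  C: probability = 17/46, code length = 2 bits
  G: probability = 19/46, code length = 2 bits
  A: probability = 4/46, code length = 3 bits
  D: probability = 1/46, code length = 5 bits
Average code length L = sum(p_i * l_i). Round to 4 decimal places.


Weighted contributions p_i * l_i:
  E: (2/46) * 4 = 8/46
  H: (3/46) * 3 = 9/46
  C: (17/46) * 2 = 34/46
  G: (19/46) * 2 = 38/46
  A: (4/46) * 3 = 12/46
  D: (1/46) * 5 = 5/46
Sum = (8 + 9 + 34 + 38 + 12 + 5)/46 = 106/46

L = 106/46 = 2.3043 bits/symbol


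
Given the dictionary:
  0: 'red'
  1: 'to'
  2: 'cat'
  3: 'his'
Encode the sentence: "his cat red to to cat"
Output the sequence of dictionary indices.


Look up each word in the dictionary:
  'his' -> 3
  'cat' -> 2
  'red' -> 0
  'to' -> 1
  'to' -> 1
  'cat' -> 2

Encoded: [3, 2, 0, 1, 1, 2]


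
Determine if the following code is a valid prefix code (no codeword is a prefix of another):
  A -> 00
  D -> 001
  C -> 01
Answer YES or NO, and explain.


Checking each pair (does one codeword prefix another?):
  A='00' vs D='001': prefix -- VIOLATION

NO -- this is NOT a valid prefix code. A (00) is a prefix of D (001).


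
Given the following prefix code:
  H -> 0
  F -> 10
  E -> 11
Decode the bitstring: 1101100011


Decoding step by step:
Bits 11 -> E
Bits 0 -> H
Bits 11 -> E
Bits 0 -> H
Bits 0 -> H
Bits 0 -> H
Bits 11 -> E


Decoded message: EHEHHHE


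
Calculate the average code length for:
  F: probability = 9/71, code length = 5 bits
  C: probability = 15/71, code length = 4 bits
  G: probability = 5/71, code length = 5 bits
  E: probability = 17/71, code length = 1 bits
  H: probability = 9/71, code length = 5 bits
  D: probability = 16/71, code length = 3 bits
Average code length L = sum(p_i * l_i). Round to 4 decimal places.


Weighted contributions p_i * l_i:
  F: (9/71) * 5 = 45/71
  C: (15/71) * 4 = 60/71
  G: (5/71) * 5 = 25/71
  E: (17/71) * 1 = 17/71
  H: (9/71) * 5 = 45/71
  D: (16/71) * 3 = 48/71
Sum = (45 + 60 + 25 + 17 + 45 + 48)/71 = 240/71

L = 240/71 = 3.3803 bits/symbol


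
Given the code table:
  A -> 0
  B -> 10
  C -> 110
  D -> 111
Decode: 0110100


Decoding:
0 -> A
110 -> C
10 -> B
0 -> A


Result: ACBA


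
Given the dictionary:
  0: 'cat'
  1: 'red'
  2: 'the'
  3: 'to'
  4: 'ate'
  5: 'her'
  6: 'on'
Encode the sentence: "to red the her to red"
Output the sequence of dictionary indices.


Look up each word in the dictionary:
  'to' -> 3
  'red' -> 1
  'the' -> 2
  'her' -> 5
  'to' -> 3
  'red' -> 1

Encoded: [3, 1, 2, 5, 3, 1]


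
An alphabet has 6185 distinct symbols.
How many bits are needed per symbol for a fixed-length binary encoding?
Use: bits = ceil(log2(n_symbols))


log2(6185) = 12.5946
Bracket: 2^12 = 4096 < 6185 <= 2^13 = 8192
So ceil(log2(6185)) = 13

bits = ceil(log2(6185)) = ceil(12.5946) = 13 bits


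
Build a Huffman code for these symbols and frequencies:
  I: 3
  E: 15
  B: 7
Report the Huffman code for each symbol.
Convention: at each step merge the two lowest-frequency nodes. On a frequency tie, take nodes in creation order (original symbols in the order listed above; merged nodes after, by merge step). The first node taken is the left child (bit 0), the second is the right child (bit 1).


Huffman tree construction:
Step 1: Merge I(3) + B(7) = 10
Step 2: Merge (I+B)(10) + E(15) = 25
Read each symbol's code off the tree from the root (left child = 0, right child = 1).

Codes:
  I: 00 (length 2)
  E: 1 (length 1)
  B: 01 (length 2)
Average code length: 35/25 = 1.4000 bits/symbol


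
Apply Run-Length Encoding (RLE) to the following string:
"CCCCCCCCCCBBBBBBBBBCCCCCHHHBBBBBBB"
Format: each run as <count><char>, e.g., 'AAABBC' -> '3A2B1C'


Scanning runs left to right:
  i=0: run of 'C' x 10 -> '10C'
  i=10: run of 'B' x 9 -> '9B'
  i=19: run of 'C' x 5 -> '5C'
  i=24: run of 'H' x 3 -> '3H'
  i=27: run of 'B' x 7 -> '7B'

RLE = 10C9B5C3H7B


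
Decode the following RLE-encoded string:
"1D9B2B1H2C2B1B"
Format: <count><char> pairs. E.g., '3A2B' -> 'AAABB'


Expanding each <count><char> pair:
  1D -> 'D'
  9B -> 'BBBBBBBBB'
  2B -> 'BB'
  1H -> 'H'
  2C -> 'CC'
  2B -> 'BB'
  1B -> 'B'

Decoded = DBBBBBBBBBBBHCCBBB


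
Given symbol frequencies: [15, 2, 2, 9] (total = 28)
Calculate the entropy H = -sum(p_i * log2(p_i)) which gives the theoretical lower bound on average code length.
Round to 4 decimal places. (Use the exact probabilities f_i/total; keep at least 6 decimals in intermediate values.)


Per-symbol terms -p_i * log2(p_i) with p_i = f_i/28:
  p = 15/28 = 0.535714: log2(p) = -0.900464, -p*log2(p) = 0.482392
  p = 2/28 = 0.071429: log2(p) = -3.807355, -p*log2(p) = 0.271954
  p = 2/28 = 0.071429: log2(p) = -3.807355, -p*log2(p) = 0.271954
  p = 9/28 = 0.321429: log2(p) = -1.637430, -p*log2(p) = 0.526317
H = 0.482392 + 0.271954 + 0.271954 + 0.526317 = 1.552617

H = 1.5526 bits/symbol


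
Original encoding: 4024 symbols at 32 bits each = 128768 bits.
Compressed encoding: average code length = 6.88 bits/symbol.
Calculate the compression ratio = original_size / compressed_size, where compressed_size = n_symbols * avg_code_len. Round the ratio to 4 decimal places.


original_size = n_symbols * orig_bits = 4024 * 32 = 128768 bits
compressed_size = n_symbols * avg_code_len = 4024 * 6.88 = 27685.12 bits
ratio = original_size / compressed_size = 128768 / 27685.12 = 4.6512

Compression ratio = 4.6512


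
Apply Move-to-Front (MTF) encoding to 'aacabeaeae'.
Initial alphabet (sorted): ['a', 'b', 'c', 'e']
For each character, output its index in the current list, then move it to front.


MTF encoding:
'a': index 0 in ['a', 'b', 'c', 'e'] -> ['a', 'b', 'c', 'e']
'a': index 0 in ['a', 'b', 'c', 'e'] -> ['a', 'b', 'c', 'e']
'c': index 2 in ['a', 'b', 'c', 'e'] -> ['c', 'a', 'b', 'e']
'a': index 1 in ['c', 'a', 'b', 'e'] -> ['a', 'c', 'b', 'e']
'b': index 2 in ['a', 'c', 'b', 'e'] -> ['b', 'a', 'c', 'e']
'e': index 3 in ['b', 'a', 'c', 'e'] -> ['e', 'b', 'a', 'c']
'a': index 2 in ['e', 'b', 'a', 'c'] -> ['a', 'e', 'b', 'c']
'e': index 1 in ['a', 'e', 'b', 'c'] -> ['e', 'a', 'b', 'c']
'a': index 1 in ['e', 'a', 'b', 'c'] -> ['a', 'e', 'b', 'c']
'e': index 1 in ['a', 'e', 'b', 'c'] -> ['e', 'a', 'b', 'c']


Output: [0, 0, 2, 1, 2, 3, 2, 1, 1, 1]


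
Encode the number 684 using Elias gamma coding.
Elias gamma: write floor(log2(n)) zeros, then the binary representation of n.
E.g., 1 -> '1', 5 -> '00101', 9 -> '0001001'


num_bits = floor(log2(684)) + 1 = 10
leading_zeros = num_bits - 1 = 9
binary(684) = 1010101100

Elias gamma(684) = '000000000' + '1010101100' = 0000000001010101100 (19 bits)


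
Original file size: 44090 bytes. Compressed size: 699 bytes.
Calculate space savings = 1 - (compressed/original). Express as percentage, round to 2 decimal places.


ratio = compressed/original = 699/44090 = 0.015854
savings = 1 - ratio = 1 - 0.015854 = 0.984146
as a percentage: 0.984146 * 100 = 98.41%

Space savings = 1 - 699/44090 = 98.41%


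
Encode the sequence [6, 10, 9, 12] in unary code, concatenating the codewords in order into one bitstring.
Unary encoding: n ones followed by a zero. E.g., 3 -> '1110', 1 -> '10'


Encode each number as n ones followed by a terminating 0:
  6 -> 1111110 (7 bits)
  10 -> 11111111110 (11 bits)
  9 -> 1111111110 (10 bits)
  12 -> 1111111111110 (13 bits)
Total length = 7 + 11 + 10 + 13 = 41 bits.

Unary([6, 10, 9, 12]) = 11111101111111111011111111101111111111110 (41 bits)


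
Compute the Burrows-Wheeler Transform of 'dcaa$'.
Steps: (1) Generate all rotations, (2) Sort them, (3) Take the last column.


Rotations (sorted):
  0: $dcaa -> last char: a
  1: a$dca -> last char: a
  2: aa$dc -> last char: c
  3: caa$d -> last char: d
  4: dcaa$ -> last char: $


BWT = aacd$


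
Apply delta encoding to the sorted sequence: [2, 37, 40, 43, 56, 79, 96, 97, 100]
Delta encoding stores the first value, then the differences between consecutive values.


First value: 2
Deltas:
  37 - 2 = 35
  40 - 37 = 3
  43 - 40 = 3
  56 - 43 = 13
  79 - 56 = 23
  96 - 79 = 17
  97 - 96 = 1
  100 - 97 = 3


Delta encoded: [2, 35, 3, 3, 13, 23, 17, 1, 3]


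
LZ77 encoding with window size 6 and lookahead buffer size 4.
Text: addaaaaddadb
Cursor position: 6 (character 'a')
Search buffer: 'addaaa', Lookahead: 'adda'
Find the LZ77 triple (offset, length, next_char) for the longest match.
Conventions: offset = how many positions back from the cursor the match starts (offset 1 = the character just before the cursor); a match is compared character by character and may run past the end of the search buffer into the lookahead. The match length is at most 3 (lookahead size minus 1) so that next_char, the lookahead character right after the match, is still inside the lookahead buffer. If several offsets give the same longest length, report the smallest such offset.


Try each offset into the search buffer:
  offset=1 (pos 5, char 'a'): match length 1
  offset=2 (pos 4, char 'a'): match length 1
  offset=3 (pos 3, char 'a'): match length 1
  offset=4 (pos 2, char 'd'): match length 0
  offset=5 (pos 1, char 'd'): match length 0
  offset=6 (pos 0, char 'a'): match length 3
Longest match has length 3 at offset 6.
next_char = character at position 6 + 3 = 9 -> 'a'

Best match: offset=6, length=3 (matching 'add' starting at position 0)
LZ77 triple: (6, 3, 'a')


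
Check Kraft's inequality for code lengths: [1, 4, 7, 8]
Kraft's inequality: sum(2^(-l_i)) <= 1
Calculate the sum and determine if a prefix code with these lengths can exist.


Sum = 2^(-1) + 2^(-4) + 2^(-7) + 2^(-8)
    = 0.5 + 0.0625 + 0.0078125 + 0.00390625
    = 147/256 = 0.57421875
Since 0.57421875 <= 1, Kraft's inequality IS satisfied.
A prefix code with these lengths CAN exist.

Kraft sum = 0.57421875. Satisfied.


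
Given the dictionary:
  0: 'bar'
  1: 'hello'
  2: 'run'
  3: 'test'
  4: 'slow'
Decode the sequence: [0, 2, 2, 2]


Look up each index in the dictionary:
  0 -> 'bar'
  2 -> 'run'
  2 -> 'run'
  2 -> 'run'

Decoded: "bar run run run"


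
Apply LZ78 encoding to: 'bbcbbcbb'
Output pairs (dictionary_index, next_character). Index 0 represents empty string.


LZ78 encoding steps:
Dictionary: {0: ''}
Step 1: w='' (idx 0), next='b' -> output (0, 'b'), add 'b' as idx 1
Step 2: w='b' (idx 1), next='c' -> output (1, 'c'), add 'bc' as idx 2
Step 3: w='b' (idx 1), next='b' -> output (1, 'b'), add 'bb' as idx 3
Step 4: w='' (idx 0), next='c' -> output (0, 'c'), add 'c' as idx 4
Step 5: w='bb' (idx 3), end of input -> output (3, '')


Encoded: [(0, 'b'), (1, 'c'), (1, 'b'), (0, 'c'), (3, '')]


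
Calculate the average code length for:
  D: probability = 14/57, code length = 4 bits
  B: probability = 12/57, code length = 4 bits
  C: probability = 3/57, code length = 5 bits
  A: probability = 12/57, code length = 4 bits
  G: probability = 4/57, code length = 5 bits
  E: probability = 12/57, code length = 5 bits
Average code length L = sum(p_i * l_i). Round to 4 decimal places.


Weighted contributions p_i * l_i:
  D: (14/57) * 4 = 56/57
  B: (12/57) * 4 = 48/57
  C: (3/57) * 5 = 15/57
  A: (12/57) * 4 = 48/57
  G: (4/57) * 5 = 20/57
  E: (12/57) * 5 = 60/57
Sum = (56 + 48 + 15 + 48 + 20 + 60)/57 = 247/57

L = 247/57 = 4.3333 bits/symbol


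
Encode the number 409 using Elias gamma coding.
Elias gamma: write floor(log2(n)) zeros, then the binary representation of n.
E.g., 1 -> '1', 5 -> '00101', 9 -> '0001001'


num_bits = floor(log2(409)) + 1 = 9
leading_zeros = num_bits - 1 = 8
binary(409) = 110011001

Elias gamma(409) = '00000000' + '110011001' = 00000000110011001 (17 bits)


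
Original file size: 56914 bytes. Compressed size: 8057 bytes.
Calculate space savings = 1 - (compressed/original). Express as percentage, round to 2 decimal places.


ratio = compressed/original = 8057/56914 = 0.141564
savings = 1 - ratio = 1 - 0.141564 = 0.858436
as a percentage: 0.858436 * 100 = 85.84%

Space savings = 1 - 8057/56914 = 85.84%


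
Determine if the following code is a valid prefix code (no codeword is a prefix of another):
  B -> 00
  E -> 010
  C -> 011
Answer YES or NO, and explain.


Checking each pair (does one codeword prefix another?):
  B='00' vs E='010': no prefix
  B='00' vs C='011': no prefix
  E='010' vs B='00': no prefix
  E='010' vs C='011': no prefix
  C='011' vs B='00': no prefix
  C='011' vs E='010': no prefix
No violation found over all pairs.

YES -- this is a valid prefix code. No codeword is a prefix of any other codeword.


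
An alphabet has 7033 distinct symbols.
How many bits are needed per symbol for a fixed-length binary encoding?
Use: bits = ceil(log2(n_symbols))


log2(7033) = 12.7799
Bracket: 2^12 = 4096 < 7033 <= 2^13 = 8192
So ceil(log2(7033)) = 13

bits = ceil(log2(7033)) = ceil(12.7799) = 13 bits


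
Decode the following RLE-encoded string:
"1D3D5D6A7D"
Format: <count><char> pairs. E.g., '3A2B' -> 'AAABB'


Expanding each <count><char> pair:
  1D -> 'D'
  3D -> 'DDD'
  5D -> 'DDDDD'
  6A -> 'AAAAAA'
  7D -> 'DDDDDDD'

Decoded = DDDDDDDDDAAAAAADDDDDDD


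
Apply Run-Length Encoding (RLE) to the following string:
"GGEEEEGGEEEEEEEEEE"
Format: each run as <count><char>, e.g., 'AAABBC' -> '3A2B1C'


Scanning runs left to right:
  i=0: run of 'G' x 2 -> '2G'
  i=2: run of 'E' x 4 -> '4E'
  i=6: run of 'G' x 2 -> '2G'
  i=8: run of 'E' x 10 -> '10E'

RLE = 2G4E2G10E


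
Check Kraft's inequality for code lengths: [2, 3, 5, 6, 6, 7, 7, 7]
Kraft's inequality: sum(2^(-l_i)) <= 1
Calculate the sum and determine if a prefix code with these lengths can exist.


Sum = 2^(-2) + 2^(-3) + 2^(-5) + 2^(-6) + 2^(-6) + 2^(-7) + 2^(-7) + 2^(-7)
    = 0.25 + 0.125 + 0.03125 + 0.015625 + 0.015625 + 0.0078125 + 0.0078125 + 0.0078125
    = 59/128 = 0.4609375
Since 0.4609375 <= 1, Kraft's inequality IS satisfied.
A prefix code with these lengths CAN exist.

Kraft sum = 0.4609375. Satisfied.


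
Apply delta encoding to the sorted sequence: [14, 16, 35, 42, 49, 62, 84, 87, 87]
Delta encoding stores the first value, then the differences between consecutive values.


First value: 14
Deltas:
  16 - 14 = 2
  35 - 16 = 19
  42 - 35 = 7
  49 - 42 = 7
  62 - 49 = 13
  84 - 62 = 22
  87 - 84 = 3
  87 - 87 = 0


Delta encoded: [14, 2, 19, 7, 7, 13, 22, 3, 0]


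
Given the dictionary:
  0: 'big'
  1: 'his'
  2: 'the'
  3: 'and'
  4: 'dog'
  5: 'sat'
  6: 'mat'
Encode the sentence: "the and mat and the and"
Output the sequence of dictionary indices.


Look up each word in the dictionary:
  'the' -> 2
  'and' -> 3
  'mat' -> 6
  'and' -> 3
  'the' -> 2
  'and' -> 3

Encoded: [2, 3, 6, 3, 2, 3]


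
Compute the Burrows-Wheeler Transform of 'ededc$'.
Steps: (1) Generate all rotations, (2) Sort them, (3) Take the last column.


Rotations (sorted):
  0: $ededc -> last char: c
  1: c$eded -> last char: d
  2: dc$ede -> last char: e
  3: dedc$e -> last char: e
  4: edc$ed -> last char: d
  5: ededc$ -> last char: $


BWT = cdeed$


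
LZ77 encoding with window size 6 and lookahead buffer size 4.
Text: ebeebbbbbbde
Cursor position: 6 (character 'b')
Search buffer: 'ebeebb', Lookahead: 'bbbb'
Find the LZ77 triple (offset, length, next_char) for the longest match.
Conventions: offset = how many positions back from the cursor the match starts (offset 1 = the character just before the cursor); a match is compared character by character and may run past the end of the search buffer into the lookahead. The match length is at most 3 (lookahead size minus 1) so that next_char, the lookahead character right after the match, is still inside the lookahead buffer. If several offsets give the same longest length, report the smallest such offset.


Try each offset into the search buffer:
  offset=1 (pos 5, char 'b'): match length 3
  offset=2 (pos 4, char 'b'): match length 3
  offset=3 (pos 3, char 'e'): match length 0
  offset=4 (pos 2, char 'e'): match length 0
  offset=5 (pos 1, char 'b'): match length 1
  offset=6 (pos 0, char 'e'): match length 0
Longest match has length 3, found at offsets 1, 2; take the smallest, offset 1.
next_char = character at position 6 + 3 = 9 -> 'b'

Best match: offset=1, length=3 (matching 'bbb' starting at position 5)
LZ77 triple: (1, 3, 'b')


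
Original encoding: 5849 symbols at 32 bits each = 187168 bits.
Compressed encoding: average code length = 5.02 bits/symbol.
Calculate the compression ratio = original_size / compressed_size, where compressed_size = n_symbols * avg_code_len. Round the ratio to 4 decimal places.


original_size = n_symbols * orig_bits = 5849 * 32 = 187168 bits
compressed_size = n_symbols * avg_code_len = 5849 * 5.02 = 29361.98 bits
ratio = original_size / compressed_size = 187168 / 29361.98 = 6.3745

Compression ratio = 6.3745


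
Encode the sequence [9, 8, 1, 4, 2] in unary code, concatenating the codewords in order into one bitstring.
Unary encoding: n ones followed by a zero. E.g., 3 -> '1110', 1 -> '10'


Encode each number as n ones followed by a terminating 0:
  9 -> 1111111110 (10 bits)
  8 -> 111111110 (9 bits)
  1 -> 10 (2 bits)
  4 -> 11110 (5 bits)
  2 -> 110 (3 bits)
Total length = 10 + 9 + 2 + 5 + 3 = 29 bits.

Unary([9, 8, 1, 4, 2]) = 11111111101111111101011110110 (29 bits)


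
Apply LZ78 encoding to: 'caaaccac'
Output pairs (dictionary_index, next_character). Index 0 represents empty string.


LZ78 encoding steps:
Dictionary: {0: ''}
Step 1: w='' (idx 0), next='c' -> output (0, 'c'), add 'c' as idx 1
Step 2: w='' (idx 0), next='a' -> output (0, 'a'), add 'a' as idx 2
Step 3: w='a' (idx 2), next='a' -> output (2, 'a'), add 'aa' as idx 3
Step 4: w='c' (idx 1), next='c' -> output (1, 'c'), add 'cc' as idx 4
Step 5: w='a' (idx 2), next='c' -> output (2, 'c'), add 'ac' as idx 5


Encoded: [(0, 'c'), (0, 'a'), (2, 'a'), (1, 'c'), (2, 'c')]


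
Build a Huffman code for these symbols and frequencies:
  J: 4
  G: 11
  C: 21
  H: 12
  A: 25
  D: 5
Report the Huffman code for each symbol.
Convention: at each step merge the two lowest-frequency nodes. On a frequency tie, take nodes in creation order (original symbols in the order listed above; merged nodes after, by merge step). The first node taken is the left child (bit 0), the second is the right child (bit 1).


Huffman tree construction:
Step 1: Merge J(4) + D(5) = 9
Step 2: Merge (J+D)(9) + G(11) = 20
Step 3: Merge H(12) + ((J+D)+G)(20) = 32
Step 4: Merge C(21) + A(25) = 46
Step 5: Merge (H+((J+D)+G))(32) + (C+A)(46) = 78
Read each symbol's code off the tree from the root (left child = 0, right child = 1).

Codes:
  J: 0100 (length 4)
  G: 011 (length 3)
  C: 10 (length 2)
  H: 00 (length 2)
  A: 11 (length 2)
  D: 0101 (length 4)
Average code length: 185/78 = 2.3718 bits/symbol


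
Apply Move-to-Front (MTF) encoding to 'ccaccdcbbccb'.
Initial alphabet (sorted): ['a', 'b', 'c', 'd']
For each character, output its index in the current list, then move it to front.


MTF encoding:
'c': index 2 in ['a', 'b', 'c', 'd'] -> ['c', 'a', 'b', 'd']
'c': index 0 in ['c', 'a', 'b', 'd'] -> ['c', 'a', 'b', 'd']
'a': index 1 in ['c', 'a', 'b', 'd'] -> ['a', 'c', 'b', 'd']
'c': index 1 in ['a', 'c', 'b', 'd'] -> ['c', 'a', 'b', 'd']
'c': index 0 in ['c', 'a', 'b', 'd'] -> ['c', 'a', 'b', 'd']
'd': index 3 in ['c', 'a', 'b', 'd'] -> ['d', 'c', 'a', 'b']
'c': index 1 in ['d', 'c', 'a', 'b'] -> ['c', 'd', 'a', 'b']
'b': index 3 in ['c', 'd', 'a', 'b'] -> ['b', 'c', 'd', 'a']
'b': index 0 in ['b', 'c', 'd', 'a'] -> ['b', 'c', 'd', 'a']
'c': index 1 in ['b', 'c', 'd', 'a'] -> ['c', 'b', 'd', 'a']
'c': index 0 in ['c', 'b', 'd', 'a'] -> ['c', 'b', 'd', 'a']
'b': index 1 in ['c', 'b', 'd', 'a'] -> ['b', 'c', 'd', 'a']


Output: [2, 0, 1, 1, 0, 3, 1, 3, 0, 1, 0, 1]


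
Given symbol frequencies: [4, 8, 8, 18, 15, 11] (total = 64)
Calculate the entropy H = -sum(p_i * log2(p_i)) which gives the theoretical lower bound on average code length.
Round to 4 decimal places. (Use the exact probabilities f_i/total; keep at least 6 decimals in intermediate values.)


Per-symbol terms -p_i * log2(p_i) with p_i = f_i/64:
  p = 4/64 = 0.062500: log2(p) = -4.000000, -p*log2(p) = 0.250000
  p = 8/64 = 0.125000: log2(p) = -3.000000, -p*log2(p) = 0.375000
  p = 8/64 = 0.125000: log2(p) = -3.000000, -p*log2(p) = 0.375000
  p = 18/64 = 0.281250: log2(p) = -1.830075, -p*log2(p) = 0.514709
  p = 15/64 = 0.234375: log2(p) = -2.093109, -p*log2(p) = 0.490573
  p = 11/64 = 0.171875: log2(p) = -2.540568, -p*log2(p) = 0.436660
H = 0.250000 + 0.375000 + 0.375000 + 0.514709 + 0.490573 + 0.436660 = 2.441942

H = 2.4419 bits/symbol


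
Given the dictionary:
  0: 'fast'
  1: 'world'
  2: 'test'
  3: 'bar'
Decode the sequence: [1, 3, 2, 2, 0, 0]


Look up each index in the dictionary:
  1 -> 'world'
  3 -> 'bar'
  2 -> 'test'
  2 -> 'test'
  0 -> 'fast'
  0 -> 'fast'

Decoded: "world bar test test fast fast"


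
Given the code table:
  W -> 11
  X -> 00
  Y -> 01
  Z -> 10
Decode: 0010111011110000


Decoding:
00 -> X
10 -> Z
11 -> W
10 -> Z
11 -> W
11 -> W
00 -> X
00 -> X


Result: XZWZWWXX


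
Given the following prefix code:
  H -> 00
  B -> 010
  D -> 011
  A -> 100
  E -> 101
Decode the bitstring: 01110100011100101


Decoding step by step:
Bits 011 -> D
Bits 101 -> E
Bits 00 -> H
Bits 011 -> D
Bits 100 -> A
Bits 101 -> E


Decoded message: DEHDAE


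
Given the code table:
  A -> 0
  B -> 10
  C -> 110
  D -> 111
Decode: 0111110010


Decoding:
0 -> A
111 -> D
110 -> C
0 -> A
10 -> B


Result: ADCAB


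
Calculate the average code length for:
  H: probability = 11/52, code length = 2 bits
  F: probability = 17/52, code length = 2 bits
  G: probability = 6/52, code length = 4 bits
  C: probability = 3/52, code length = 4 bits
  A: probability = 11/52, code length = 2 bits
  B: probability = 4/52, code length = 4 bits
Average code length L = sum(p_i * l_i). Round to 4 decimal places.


Weighted contributions p_i * l_i:
  H: (11/52) * 2 = 22/52
  F: (17/52) * 2 = 34/52
  G: (6/52) * 4 = 24/52
  C: (3/52) * 4 = 12/52
  A: (11/52) * 2 = 22/52
  B: (4/52) * 4 = 16/52
Sum = (22 + 34 + 24 + 12 + 22 + 16)/52 = 130/52

L = 130/52 = 2.5000 bits/symbol


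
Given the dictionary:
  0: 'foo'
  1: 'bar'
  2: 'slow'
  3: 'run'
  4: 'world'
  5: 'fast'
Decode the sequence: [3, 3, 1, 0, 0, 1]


Look up each index in the dictionary:
  3 -> 'run'
  3 -> 'run'
  1 -> 'bar'
  0 -> 'foo'
  0 -> 'foo'
  1 -> 'bar'

Decoded: "run run bar foo foo bar"


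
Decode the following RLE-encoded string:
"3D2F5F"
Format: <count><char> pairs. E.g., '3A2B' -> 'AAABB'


Expanding each <count><char> pair:
  3D -> 'DDD'
  2F -> 'FF'
  5F -> 'FFFFF'

Decoded = DDDFFFFFFF


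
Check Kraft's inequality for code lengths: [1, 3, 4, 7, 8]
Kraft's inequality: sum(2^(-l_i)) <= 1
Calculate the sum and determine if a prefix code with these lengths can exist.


Sum = 2^(-1) + 2^(-3) + 2^(-4) + 2^(-7) + 2^(-8)
    = 0.5 + 0.125 + 0.0625 + 0.0078125 + 0.00390625
    = 179/256 = 0.69921875
Since 0.69921875 <= 1, Kraft's inequality IS satisfied.
A prefix code with these lengths CAN exist.

Kraft sum = 0.69921875. Satisfied.


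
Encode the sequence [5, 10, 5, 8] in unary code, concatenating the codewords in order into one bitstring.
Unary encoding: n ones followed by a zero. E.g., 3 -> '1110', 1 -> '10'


Encode each number as n ones followed by a terminating 0:
  5 -> 111110 (6 bits)
  10 -> 11111111110 (11 bits)
  5 -> 111110 (6 bits)
  8 -> 111111110 (9 bits)
Total length = 6 + 11 + 6 + 9 = 32 bits.

Unary([5, 10, 5, 8]) = 11111011111111110111110111111110 (32 bits)


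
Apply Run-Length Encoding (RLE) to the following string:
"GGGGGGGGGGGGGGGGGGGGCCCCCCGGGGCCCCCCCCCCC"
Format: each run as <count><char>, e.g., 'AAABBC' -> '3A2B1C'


Scanning runs left to right:
  i=0: run of 'G' x 20 -> '20G'
  i=20: run of 'C' x 6 -> '6C'
  i=26: run of 'G' x 4 -> '4G'
  i=30: run of 'C' x 11 -> '11C'

RLE = 20G6C4G11C


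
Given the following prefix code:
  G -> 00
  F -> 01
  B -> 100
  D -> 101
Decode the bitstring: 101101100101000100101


Decoding step by step:
Bits 101 -> D
Bits 101 -> D
Bits 100 -> B
Bits 101 -> D
Bits 00 -> G
Bits 01 -> F
Bits 00 -> G
Bits 101 -> D


Decoded message: DDBDGFGD


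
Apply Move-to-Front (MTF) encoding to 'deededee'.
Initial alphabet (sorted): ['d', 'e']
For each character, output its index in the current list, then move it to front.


MTF encoding:
'd': index 0 in ['d', 'e'] -> ['d', 'e']
'e': index 1 in ['d', 'e'] -> ['e', 'd']
'e': index 0 in ['e', 'd'] -> ['e', 'd']
'd': index 1 in ['e', 'd'] -> ['d', 'e']
'e': index 1 in ['d', 'e'] -> ['e', 'd']
'd': index 1 in ['e', 'd'] -> ['d', 'e']
'e': index 1 in ['d', 'e'] -> ['e', 'd']
'e': index 0 in ['e', 'd'] -> ['e', 'd']


Output: [0, 1, 0, 1, 1, 1, 1, 0]


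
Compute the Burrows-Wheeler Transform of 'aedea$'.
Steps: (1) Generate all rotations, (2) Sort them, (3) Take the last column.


Rotations (sorted):
  0: $aedea -> last char: a
  1: a$aede -> last char: e
  2: aedea$ -> last char: $
  3: dea$ae -> last char: e
  4: ea$aed -> last char: d
  5: edea$a -> last char: a


BWT = ae$eda


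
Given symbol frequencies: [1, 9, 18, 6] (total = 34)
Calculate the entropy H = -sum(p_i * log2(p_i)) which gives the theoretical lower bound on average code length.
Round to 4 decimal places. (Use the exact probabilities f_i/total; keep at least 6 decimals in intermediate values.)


Per-symbol terms -p_i * log2(p_i) with p_i = f_i/34:
  p = 1/34 = 0.029412: log2(p) = -5.087463, -p*log2(p) = 0.149631
  p = 9/34 = 0.264706: log2(p) = -1.917538, -p*log2(p) = 0.507584
  p = 18/34 = 0.529412: log2(p) = -0.917538, -p*log2(p) = 0.485755
  p = 6/34 = 0.176471: log2(p) = -2.502500, -p*log2(p) = 0.441618
H = 0.149631 + 0.507584 + 0.485755 + 0.441618 = 1.584588

H = 1.5846 bits/symbol


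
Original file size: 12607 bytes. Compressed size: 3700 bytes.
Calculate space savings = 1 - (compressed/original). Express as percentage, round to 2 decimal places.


ratio = compressed/original = 3700/12607 = 0.293488
savings = 1 - ratio = 1 - 0.293488 = 0.706512
as a percentage: 0.706512 * 100 = 70.65%

Space savings = 1 - 3700/12607 = 70.65%


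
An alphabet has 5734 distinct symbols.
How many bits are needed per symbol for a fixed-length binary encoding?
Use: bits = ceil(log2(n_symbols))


log2(5734) = 12.4853
Bracket: 2^12 = 4096 < 5734 <= 2^13 = 8192
So ceil(log2(5734)) = 13

bits = ceil(log2(5734)) = ceil(12.4853) = 13 bits


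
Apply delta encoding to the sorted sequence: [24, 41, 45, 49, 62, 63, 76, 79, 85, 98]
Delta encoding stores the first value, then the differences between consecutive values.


First value: 24
Deltas:
  41 - 24 = 17
  45 - 41 = 4
  49 - 45 = 4
  62 - 49 = 13
  63 - 62 = 1
  76 - 63 = 13
  79 - 76 = 3
  85 - 79 = 6
  98 - 85 = 13


Delta encoded: [24, 17, 4, 4, 13, 1, 13, 3, 6, 13]


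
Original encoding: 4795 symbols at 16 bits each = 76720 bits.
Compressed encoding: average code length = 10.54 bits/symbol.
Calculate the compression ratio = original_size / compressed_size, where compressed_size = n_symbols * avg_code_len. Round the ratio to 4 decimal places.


original_size = n_symbols * orig_bits = 4795 * 16 = 76720 bits
compressed_size = n_symbols * avg_code_len = 4795 * 10.54 = 50539.3 bits
ratio = original_size / compressed_size = 76720 / 50539.3 = 1.518

Compression ratio = 1.518


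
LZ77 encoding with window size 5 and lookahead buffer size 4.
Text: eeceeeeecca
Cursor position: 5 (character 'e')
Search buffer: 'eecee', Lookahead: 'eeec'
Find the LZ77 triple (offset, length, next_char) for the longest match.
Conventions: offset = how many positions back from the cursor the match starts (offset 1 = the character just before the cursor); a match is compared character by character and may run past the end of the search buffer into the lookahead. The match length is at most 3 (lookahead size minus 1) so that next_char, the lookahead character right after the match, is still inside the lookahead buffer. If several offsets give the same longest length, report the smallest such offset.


Try each offset into the search buffer:
  offset=1 (pos 4, char 'e'): match length 3
  offset=2 (pos 3, char 'e'): match length 3
  offset=3 (pos 2, char 'c'): match length 0
  offset=4 (pos 1, char 'e'): match length 1
  offset=5 (pos 0, char 'e'): match length 2
Longest match has length 3, found at offsets 1, 2; take the smallest, offset 1.
next_char = character at position 5 + 3 = 8 -> 'c'

Best match: offset=1, length=3 (matching 'eee' starting at position 4)
LZ77 triple: (1, 3, 'c')


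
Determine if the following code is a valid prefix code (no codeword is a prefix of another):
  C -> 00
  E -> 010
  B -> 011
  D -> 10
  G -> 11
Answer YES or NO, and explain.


Checking each pair (does one codeword prefix another?):
  C='00' vs E='010': no prefix
  C='00' vs B='011': no prefix
  C='00' vs D='10': no prefix
  C='00' vs G='11': no prefix
  E='010' vs C='00': no prefix
  E='010' vs B='011': no prefix
  E='010' vs D='10': no prefix
  E='010' vs G='11': no prefix
  B='011' vs C='00': no prefix
  B='011' vs E='010': no prefix
  B='011' vs D='10': no prefix
  B='011' vs G='11': no prefix
  D='10' vs C='00': no prefix
  D='10' vs E='010': no prefix
  D='10' vs B='011': no prefix
  D='10' vs G='11': no prefix
  G='11' vs C='00': no prefix
  G='11' vs E='010': no prefix
  G='11' vs B='011': no prefix
  G='11' vs D='10': no prefix
No violation found over all pairs.

YES -- this is a valid prefix code. No codeword is a prefix of any other codeword.


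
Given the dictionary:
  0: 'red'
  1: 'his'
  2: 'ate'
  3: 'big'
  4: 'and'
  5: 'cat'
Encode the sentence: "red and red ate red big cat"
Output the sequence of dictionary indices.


Look up each word in the dictionary:
  'red' -> 0
  'and' -> 4
  'red' -> 0
  'ate' -> 2
  'red' -> 0
  'big' -> 3
  'cat' -> 5

Encoded: [0, 4, 0, 2, 0, 3, 5]


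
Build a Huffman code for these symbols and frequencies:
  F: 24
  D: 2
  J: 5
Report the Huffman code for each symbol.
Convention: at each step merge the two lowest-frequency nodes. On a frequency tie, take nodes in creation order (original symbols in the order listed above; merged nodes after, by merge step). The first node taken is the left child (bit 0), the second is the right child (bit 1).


Huffman tree construction:
Step 1: Merge D(2) + J(5) = 7
Step 2: Merge (D+J)(7) + F(24) = 31
Read each symbol's code off the tree from the root (left child = 0, right child = 1).

Codes:
  F: 1 (length 1)
  D: 00 (length 2)
  J: 01 (length 2)
Average code length: 38/31 = 1.2258 bits/symbol


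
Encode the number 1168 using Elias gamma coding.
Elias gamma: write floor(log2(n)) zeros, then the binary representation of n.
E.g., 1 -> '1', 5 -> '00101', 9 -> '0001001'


num_bits = floor(log2(1168)) + 1 = 11
leading_zeros = num_bits - 1 = 10
binary(1168) = 10010010000

Elias gamma(1168) = '0000000000' + '10010010000' = 000000000010010010000 (21 bits)


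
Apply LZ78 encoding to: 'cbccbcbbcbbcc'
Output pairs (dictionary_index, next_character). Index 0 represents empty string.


LZ78 encoding steps:
Dictionary: {0: ''}
Step 1: w='' (idx 0), next='c' -> output (0, 'c'), add 'c' as idx 1
Step 2: w='' (idx 0), next='b' -> output (0, 'b'), add 'b' as idx 2
Step 3: w='c' (idx 1), next='c' -> output (1, 'c'), add 'cc' as idx 3
Step 4: w='b' (idx 2), next='c' -> output (2, 'c'), add 'bc' as idx 4
Step 5: w='b' (idx 2), next='b' -> output (2, 'b'), add 'bb' as idx 5
Step 6: w='c' (idx 1), next='b' -> output (1, 'b'), add 'cb' as idx 6
Step 7: w='bc' (idx 4), next='c' -> output (4, 'c'), add 'bcc' as idx 7


Encoded: [(0, 'c'), (0, 'b'), (1, 'c'), (2, 'c'), (2, 'b'), (1, 'b'), (4, 'c')]


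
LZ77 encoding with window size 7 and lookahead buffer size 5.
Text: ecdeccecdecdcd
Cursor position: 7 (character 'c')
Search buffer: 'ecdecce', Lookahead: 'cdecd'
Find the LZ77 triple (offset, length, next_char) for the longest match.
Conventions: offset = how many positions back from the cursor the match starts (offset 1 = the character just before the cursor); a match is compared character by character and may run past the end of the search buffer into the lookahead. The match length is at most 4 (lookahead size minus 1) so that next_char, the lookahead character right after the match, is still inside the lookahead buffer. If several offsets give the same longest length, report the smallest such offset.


Try each offset into the search buffer:
  offset=1 (pos 6, char 'e'): match length 0
  offset=2 (pos 5, char 'c'): match length 1
  offset=3 (pos 4, char 'c'): match length 1
  offset=4 (pos 3, char 'e'): match length 0
  offset=5 (pos 2, char 'd'): match length 0
  offset=6 (pos 1, char 'c'): match length 4
  offset=7 (pos 0, char 'e'): match length 0
Longest match has length 4 at offset 6.
next_char = character at position 7 + 4 = 11 -> 'd'

Best match: offset=6, length=4 (matching 'cdec' starting at position 1)
LZ77 triple: (6, 4, 'd')


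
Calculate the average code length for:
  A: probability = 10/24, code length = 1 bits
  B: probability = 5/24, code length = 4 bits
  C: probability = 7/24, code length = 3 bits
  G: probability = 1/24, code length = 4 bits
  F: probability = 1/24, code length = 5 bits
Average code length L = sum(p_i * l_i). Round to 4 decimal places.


Weighted contributions p_i * l_i:
  A: (10/24) * 1 = 10/24
  B: (5/24) * 4 = 20/24
  C: (7/24) * 3 = 21/24
  G: (1/24) * 4 = 4/24
  F: (1/24) * 5 = 5/24
Sum = (10 + 20 + 21 + 4 + 5)/24 = 60/24

L = 60/24 = 2.5000 bits/symbol


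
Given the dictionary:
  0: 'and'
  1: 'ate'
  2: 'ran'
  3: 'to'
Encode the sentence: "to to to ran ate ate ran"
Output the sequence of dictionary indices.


Look up each word in the dictionary:
  'to' -> 3
  'to' -> 3
  'to' -> 3
  'ran' -> 2
  'ate' -> 1
  'ate' -> 1
  'ran' -> 2

Encoded: [3, 3, 3, 2, 1, 1, 2]


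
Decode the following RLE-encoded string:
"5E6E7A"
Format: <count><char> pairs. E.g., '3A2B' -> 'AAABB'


Expanding each <count><char> pair:
  5E -> 'EEEEE'
  6E -> 'EEEEEE'
  7A -> 'AAAAAAA'

Decoded = EEEEEEEEEEEAAAAAAA


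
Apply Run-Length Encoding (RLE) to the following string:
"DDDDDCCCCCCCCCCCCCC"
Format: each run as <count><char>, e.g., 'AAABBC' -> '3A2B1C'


Scanning runs left to right:
  i=0: run of 'D' x 5 -> '5D'
  i=5: run of 'C' x 14 -> '14C'

RLE = 5D14C
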